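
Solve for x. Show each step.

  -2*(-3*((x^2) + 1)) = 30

Step 1. [-2*(-3*((x^2) + 1)) = 30] LHS = -2·(…); ÷-2 both sides ⇒ div: -3*((x^2) + 1) = -15.
Step 2. [-3*((x^2) + 1) = -15] leading coefficient -3: divide by -3 ⇒ div: (x^2) + 1 = 5.
Step 3. [(x^2) + 1 = 5] +1 is outermost — subtract 1 both sides ⇒ sub: x^2 = 4.
Step 4. [x^2 = 4] √ both sides: 4 ≥ 0 gives two branches. So sqrt: x = 2 or -2.

Answer: x ∈ {-2, 2}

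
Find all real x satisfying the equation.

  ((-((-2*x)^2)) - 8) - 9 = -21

Step 1. [((-((-2*x)^2)) - 8) - 9 = -21] 9 comes off first (add 9). So sub: (-((-2*x)^2)) - 8 = -12.
Step 2. [(-((-2*x)^2)) - 8 = -12] 8 comes off first (add 8). So sub: -((-2*x)^2) = -4.
Step 3. [-((-2*x)^2) = -4] LHS negated; negate both sides. So neg: (-2*x)^2 = 4.
Step 4. [(-2*x)^2 = 4] √ both sides: 4 ≥ 0 gives two branches. So sqrt: -2*x = 2 or -2.
Step 5. [-2*x = 2 or -2] LHS = -2·(…); ÷-2 both sides. So div: x = -1 or 1.

Answer: x ∈ {-1, 1}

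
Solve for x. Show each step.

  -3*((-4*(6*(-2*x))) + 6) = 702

Step 1. [-3*((-4*(6*(-2*x))) + 6) = 702] leading coefficient -3: divide by -3 ⇒ div: (-4*(6*(-2*x))) + 6 = -234.
Step 2. [(-4*(6*(-2*x))) + 6 = -234] +6 is outermost — subtract 6 both sides. So sub: -4*(6*(-2*x)) = -240.
Step 3. [-4*(6*(-2*x)) = -240] LHS = -4·(…); ÷-4 both sides, so div: 6*(-2*x) = 60.
Step 4. [6*(-2*x) = 60] divide by the outer 6. So div: -2*x = 10.
Step 5. [-2*x = 10] LHS = -2·(…); ÷-2 both sides ⇒ div: x = -5.

Answer: x ∈ {-5}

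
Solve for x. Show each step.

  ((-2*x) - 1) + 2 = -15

Step 1. [((-2*x) - 1) + 2 = -15] peel the +2: subtract 2 from each side ⇒ sub: (-2*x) - 1 = -17.
Step 2. [(-2*x) - 1 = -17] -1 is outermost — add 1 both sides, so sub: -2*x = -16.
Step 3. [-2*x = -16] -2 out front; divide by -2. So div: x = 8.

Answer: x ∈ {8}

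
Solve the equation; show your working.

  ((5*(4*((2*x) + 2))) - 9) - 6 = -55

Step 1. [((5*(4*((2*x) + 2))) - 9) - 6 = -55] the outer -6 inverts by adding 6 ⇒ sub: (5*(4*((2*x) + 2))) - 9 = -49.
Step 2. [(5*(4*((2*x) + 2))) - 9 = -49] -9 is outermost — add 9 both sides. So sub: 5*(4*((2*x) + 2)) = -40.
Step 3. [5*(4*((2*x) + 2)) = -40] LHS = 5·(…); ÷5 both sides, so div: 4*((2*x) + 2) = -8.
Step 4. [4*((2*x) + 2) = -8] leading coefficient 4: divide by 4 ⇒ div: (2*x) + 2 = -2.
Step 5. [(2*x) + 2 = -2] 2 divides every term; factor it out, so factor: x + 1 = -1.
Step 6. [x + 1 = -1] +1 is outermost — subtract 1 both sides ⇒ sub: x = -2.

Answer: x ∈ {-2}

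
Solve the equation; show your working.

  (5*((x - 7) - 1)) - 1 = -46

Step 1. [(5*((x - 7) - 1)) - 1 = -46] 1 comes off first (add 1) ⇒ sub: 5*((x - 7) - 1) = -45.
Step 2. [5*((x - 7) - 1) = -45] 5·(inner) — divide through by 5. So div: (x - 7) - 1 = -9.
Step 3. [(x - 7) - 1 = -9] the outer -1 inverts by adding 1. So sub: x - 7 = -8.
Step 4. [x - 7 = -8] the outer -7 inverts by adding 7, so sub: x = -1.

Answer: x ∈ {-1}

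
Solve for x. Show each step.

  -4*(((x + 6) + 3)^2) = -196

Step 1. [-4*(((x + 6) + 3)^2) = -196] -4 out front; divide by -4, so div: ((x + 6) + 3)^2 = 49.
Step 2. [((x + 6) + 3)^2 = 49] √ both sides: 49 ≥ 0 gives two branches ⇒ sqrt: (x + 6) + 3 = 7 or -7.
Step 3. [(x + 6) + 3 = 7 or -7] 3 comes off first (subtract 3) ⇒ sub: x + 6 = 4 or -10.
Step 4. [x + 6 = 4 or -10] +6 is outermost — subtract 6 both sides. So sub: x = -2 or -16.

Answer: x ∈ {-16, -2}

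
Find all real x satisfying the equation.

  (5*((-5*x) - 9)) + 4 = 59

Step 1. [(5*((-5*x) - 9)) + 4 = 59] 4 comes off first (subtract 4). So sub: 5*((-5*x) - 9) = 55.
Step 2. [5*((-5*x) - 9) = 55] leading coefficient 5: divide by 5, so div: (-5*x) - 9 = 11.
Step 3. [(-5*x) - 9 = 11] -9 is outermost — add 9 both sides. So sub: -5*x = 20.
Step 4. [-5*x = 20] divide by the outer -5, so div: x = -4.

Answer: x ∈ {-4}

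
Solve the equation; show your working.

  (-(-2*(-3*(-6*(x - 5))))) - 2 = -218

Step 1. [(-(-2*(-3*(-6*(x - 5))))) - 2 = -218] 2 comes off first (add 2) ⇒ sub: -(-2*(-3*(-6*(x - 5)))) = -216.
Step 2. [-(-2*(-3*(-6*(x - 5)))) = -216] LHS negated; negate both sides. So neg: -2*(-3*(-6*(x - 5))) = 216.
Step 3. [-2*(-3*(-6*(x - 5))) = 216] -2·(inner) — divide through by -2. So div: -3*(-6*(x - 5)) = -108.
Step 4. [-3*(-6*(x - 5)) = -108] divide by the outer -3, so div: -6*(x - 5) = 36.
Step 5. [-6*(x - 5) = 36] LHS = -6·(…); ÷-6 both sides ⇒ div: x - 5 = -6.
Step 6. [x - 5 = -6] the outer -5 inverts by adding 5 ⇒ sub: x = -1.

Answer: x ∈ {-1}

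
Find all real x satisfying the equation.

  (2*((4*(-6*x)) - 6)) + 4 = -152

Step 1. [(2*((4*(-6*x)) - 6)) + 4 = -152] 4 comes off first (subtract 4). So sub: 2*((4*(-6*x)) - 6) = -156.
Step 2. [2*((4*(-6*x)) - 6) = -156] 2 out front; divide by 2 ⇒ div: (4*(-6*x)) - 6 = -78.
Step 3. [(4*(-6*x)) - 6 = -78] add 6: x sits inside (… - 6). So sub: 4*(-6*x) = -72.
Step 4. [4*(-6*x) = -72] 4·(inner) — divide through by 4. So div: -6*x = -18.
Step 5. [-6*x = -18] leading coefficient -6: divide by -6. So div: x = 3.

Answer: x ∈ {3}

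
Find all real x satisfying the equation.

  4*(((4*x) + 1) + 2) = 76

Step 1. [4*(((4*x) + 1) + 2) = 76] 4·(inner) — divide through by 4. So div: ((4*x) + 1) + 2 = 19.
Step 2. [((4*x) + 1) + 2 = 19] peel the +2: subtract 2 from each side, so sub: (4*x) + 1 = 17.
Step 3. [(4*x) + 1 = 17] 1 comes off first (subtract 1) ⇒ sub: 4*x = 16.
Step 4. [4*x = 16] LHS = 4·(…); ÷4 both sides. So div: x = 4.

Answer: x ∈ {4}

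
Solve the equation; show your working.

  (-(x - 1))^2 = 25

Step 1. [(-(x - 1))^2 = 25] 25 ≥ 0, LHS is (·)² — take ±√ ⇒ sqrt: -(x - 1) = 5 or -5.
Step 2. [-(x - 1) = 5 or -5] leading − — multiply by −1. So neg: x - 1 = -5 or 5.
Step 3. [x - 1 = -5 or 5] peel the -1: add 1 from each side, so sub: x = -4 or 6.

Answer: x ∈ {-4, 6}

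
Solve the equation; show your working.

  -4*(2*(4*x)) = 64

Step 1. [-4*(2*(4*x)) = 64] LHS = -4·(…); ÷-4 both sides ⇒ div: 2*(4*x) = -16.
Step 2. [2*(4*x) = -16] 2·(inner) — divide through by 2, so div: 4*x = -8.
Step 3. [4*x = -8] 4 out front; divide by 4. So div: x = -2.

Answer: x ∈ {-2}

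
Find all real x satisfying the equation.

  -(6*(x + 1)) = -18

Step 1. [-(6*(x + 1)) = -18] leading − — multiply by −1. So neg: 6*(x + 1) = 18.
Step 2. [6*(x + 1) = 18] LHS = 6·(…); ÷6 both sides ⇒ div: x + 1 = 3.
Step 3. [x + 1 = 3] peel the +1: subtract 1 from each side ⇒ sub: x = 2.

Answer: x ∈ {2}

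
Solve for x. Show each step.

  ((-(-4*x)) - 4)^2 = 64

Step 1. [((-(-4*x)) - 4)^2 = 64] 64 ≥ 0, LHS is (·)² — take ±√, so sqrt: (-(-4*x)) - 4 = 8 or -8.
Step 2. [(-(-4*x)) - 4 = 8 or -8] 4 comes off first (add 4). So sub: -(-4*x) = 12 or -4.
Step 3. [-(-4*x) = 12 or -4] flip signs both sides. So neg: -4*x = -12 or 4.
Step 4. [-4*x = -12 or 4] -4·(inner) — divide through by -4 ⇒ div: x = 3 or -1.

Answer: x ∈ {-1, 3}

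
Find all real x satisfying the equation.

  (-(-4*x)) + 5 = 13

Step 1. [(-(-4*x)) + 5 = 13] peel the +5: subtract 5 from each side. So sub: -(-4*x) = 8.
Step 2. [-(-4*x) = 8] leading − — multiply by −1. So neg: -4*x = -8.
Step 3. [-4*x = -8] leading coefficient -4: divide by -4 ⇒ div: x = 2.

Answer: x ∈ {2}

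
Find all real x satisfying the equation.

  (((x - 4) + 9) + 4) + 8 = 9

Step 1. [(((x - 4) + 9) + 4) + 8 = 9] peel the +8: subtract 8 from each side, so sub: ((x - 4) + 9) + 4 = 1.
Step 2. [((x - 4) + 9) + 4 = 1] +4 is outermost — subtract 4 both sides. So sub: (x - 4) + 9 = -3.
Step 3. [(x - 4) + 9 = -3] 9 comes off first (subtract 9). So sub: x - 4 = -12.
Step 4. [x - 4 = -12] the outer -4 inverts by adding 4, so sub: x = -8.

Answer: x ∈ {-8}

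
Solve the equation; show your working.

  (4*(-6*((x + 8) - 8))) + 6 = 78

Step 1. [(4*(-6*((x + 8) - 8))) + 6 = 78] peel the +6: subtract 6 from each side, so sub: 4*(-6*((x + 8) - 8)) = 72.
Step 2. [4*(-6*((x + 8) - 8)) = 72] LHS = 4·(…); ÷4 both sides, so div: -6*((x + 8) - 8) = 18.
Step 3. [-6*((x + 8) - 8) = 18] divide by the outer -6. So div: (x + 8) - 8 = -3.
Step 4. [(x + 8) - 8 = -3] 8 comes off first (add 8). So sub: x + 8 = 5.
Step 5. [x + 8 = 5] 8 comes off first (subtract 8). So sub: x = -3.

Answer: x ∈ {-3}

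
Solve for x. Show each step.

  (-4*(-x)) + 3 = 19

Step 1. [(-4*(-x)) + 3 = 19] the outer +3 inverts by subtracting 3. So sub: -4*(-x) = 16.
Step 2. [-4*(-x) = 16] leading coefficient -4: divide by -4, so div: -x = -4.
Step 3. [-x = -4] flip signs both sides, so neg: x = 4.

Answer: x ∈ {4}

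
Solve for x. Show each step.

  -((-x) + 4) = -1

Step 1. [-((-x) + 4) = -1] leading − — multiply by −1, so neg: (-x) + 4 = 1.
Step 2. [(-x) + 4 = 1] 4 comes off first (subtract 4), so sub: -x = -3.
Step 3. [-x = -3] leading − — multiply by −1, so neg: x = 3.

Answer: x ∈ {3}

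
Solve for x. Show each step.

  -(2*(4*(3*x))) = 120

Step 1. [-(2*(4*(3*x))) = 120] flip signs both sides. So neg: 2*(4*(3*x)) = -120.
Step 2. [2*(4*(3*x)) = -120] leading coefficient 2: divide by 2 ⇒ div: 4*(3*x) = -60.
Step 3. [4*(3*x) = -60] 4·(inner) — divide through by 4. So div: 3*x = -15.
Step 4. [3*x = -15] divide by the outer 3. So div: x = -5.

Answer: x ∈ {-5}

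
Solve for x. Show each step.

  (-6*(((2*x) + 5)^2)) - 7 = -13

Step 1. [(-6*(((2*x) + 5)^2)) - 7 = -13] 7 comes off first (add 7) ⇒ sub: -6*(((2*x) + 5)^2) = -6.
Step 2. [-6*(((2*x) + 5)^2) = -6] divide by the outer -6, so div: ((2*x) + 5)^2 = 1.
Step 3. [((2*x) + 5)^2 = 1] 1 ≥ 0, LHS is (·)² — take ±√ ⇒ sqrt: (2*x) + 5 = 1 or -1.
Step 4. [(2*x) + 5 = 1 or -1] peel the +5: subtract 5 from each side ⇒ sub: 2*x = -4 or -6.
Step 5. [2*x = -4 or -6] 2·(inner) — divide through by 2. So div: x = -2 or -3.

Answer: x ∈ {-3, -2}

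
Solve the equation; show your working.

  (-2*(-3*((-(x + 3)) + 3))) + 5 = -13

Step 1. [(-2*(-3*((-(x + 3)) + 3))) + 5 = -13] 5 comes off first (subtract 5) ⇒ sub: -2*(-3*((-(x + 3)) + 3)) = -18.
Step 2. [-2*(-3*((-(x + 3)) + 3)) = -18] leading coefficient -2: divide by -2, so div: -3*((-(x + 3)) + 3) = 9.
Step 3. [-3*((-(x + 3)) + 3) = 9] LHS = -3·(…); ÷-3 both sides. So div: (-(x + 3)) + 3 = -3.
Step 4. [(-(x + 3)) + 3 = -3] 3 comes off first (subtract 3), so sub: -(x + 3) = -6.
Step 5. [-(x + 3) = -6] flip signs both sides ⇒ neg: x + 3 = 6.
Step 6. [x + 3 = 6] +3 is outermost — subtract 3 both sides. So sub: x = 3.

Answer: x ∈ {3}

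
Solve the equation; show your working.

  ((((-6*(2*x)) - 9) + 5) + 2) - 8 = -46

Step 1. [((((-6*(2*x)) - 9) + 5) + 2) - 8 = -46] add 8: x sits inside (… - 8). So sub: (((-6*(2*x)) - 9) + 5) + 2 = -38.
Step 2. [(((-6*(2*x)) - 9) + 5) + 2 = -38] the outer +2 inverts by subtracting 2. So sub: ((-6*(2*x)) - 9) + 5 = -40.
Step 3. [((-6*(2*x)) - 9) + 5 = -40] 5 comes off first (subtract 5), so sub: (-6*(2*x)) - 9 = -45.
Step 4. [(-6*(2*x)) - 9 = -45] add 9: x sits inside (… - 9), so sub: -6*(2*x) = -36.
Step 5. [-6*(2*x) = -36] divide by the outer -6, so div: 2*x = 6.
Step 6. [2*x = 6] 2 out front; divide by 2. So div: x = 3.

Answer: x ∈ {3}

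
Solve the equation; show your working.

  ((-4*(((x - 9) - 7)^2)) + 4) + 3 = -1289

Step 1. [((-4*(((x - 9) - 7)^2)) + 4) + 3 = -1289] +3 is outermost — subtract 3 both sides. So sub: (-4*(((x - 9) - 7)^2)) + 4 = -1292.
Step 2. [(-4*(((x - 9) - 7)^2)) + 4 = -1292] -4 | LHS and -4 | -1292: pull -4 out. So factor: (((x - 9) - 7)^2) - 1 = 323.
Step 3. [(((x - 9) - 7)^2) - 1 = 323] add 1: x sits inside (… - 1), so sub: ((x - 9) - 7)^2 = 324.
Step 4. [((x - 9) - 7)^2 = 324] 324 ≥ 0, LHS is (·)² — take ±√. So sqrt: (x - 9) - 7 = 18 or -18.
Step 5. [(x - 9) - 7 = 18 or -18] the outer -7 inverts by adding 7, so sub: x - 9 = 25 or -11.
Step 6. [x - 9 = 25 or -11] add 9: x sits inside (… - 9), so sub: x = 34 or -2.

Answer: x ∈ {-2, 34}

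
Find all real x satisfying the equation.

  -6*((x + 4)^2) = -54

Step 1. [-6*((x + 4)^2) = -54] -6·(inner) — divide through by -6. So div: (x + 4)^2 = 9.
Step 2. [(x + 4)^2 = 9] √ both sides: 9 ≥ 0 gives two branches. So sqrt: x + 4 = 3 or -3.
Step 3. [x + 4 = 3 or -3] 4 comes off first (subtract 4) ⇒ sub: x = -1 or -7.

Answer: x ∈ {-7, -1}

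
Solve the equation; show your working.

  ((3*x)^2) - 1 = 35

Step 1. [((3*x)^2) - 1 = 35] add 1: x sits inside (… - 1) ⇒ sub: (3*x)^2 = 36.
Step 2. [(3*x)^2 = 36] LHS squared, RHS 36 ≥ 0: apply √ (±) ⇒ sqrt: 3*x = 6 or -6.
Step 3. [3*x = 6 or -6] 3 out front; divide by 3. So div: x = 2 or -2.

Answer: x ∈ {-2, 2}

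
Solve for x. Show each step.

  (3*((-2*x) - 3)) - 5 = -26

Step 1. [(3*((-2*x) - 3)) - 5 = -26] 5 comes off first (add 5). So sub: 3*((-2*x) - 3) = -21.
Step 2. [3*((-2*x) - 3) = -21] divide by the outer 3, so div: (-2*x) - 3 = -7.
Step 3. [(-2*x) - 3 = -7] 3 comes off first (add 3). So sub: -2*x = -4.
Step 4. [-2*x = -4] leading coefficient -2: divide by -2 ⇒ div: x = 2.

Answer: x ∈ {2}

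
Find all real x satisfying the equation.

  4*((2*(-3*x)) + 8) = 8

Step 1. [4*((2*(-3*x)) + 8) = 8] 4 out front; divide by 4, so div: (2*(-3*x)) + 8 = 2.
Step 2. [(2*(-3*x)) + 8 = 2] 8 comes off first (subtract 8). So sub: 2*(-3*x) = -6.
Step 3. [2*(-3*x) = -6] 2 out front; divide by 2 ⇒ div: -3*x = -3.
Step 4. [-3*x = -3] LHS = -3·(…); ÷-3 both sides. So div: x = 1.

Answer: x ∈ {1}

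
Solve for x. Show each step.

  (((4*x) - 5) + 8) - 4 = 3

Step 1. [(((4*x) - 5) + 8) - 4 = 3] the outer -4 inverts by adding 4. So sub: ((4*x) - 5) + 8 = 7.
Step 2. [((4*x) - 5) + 8 = 7] peel the +8: subtract 8 from each side, so sub: (4*x) - 5 = -1.
Step 3. [(4*x) - 5 = -1] the outer -5 inverts by adding 5 ⇒ sub: 4*x = 4.
Step 4. [4*x = 4] divide by the outer 4, so div: x = 1.

Answer: x ∈ {1}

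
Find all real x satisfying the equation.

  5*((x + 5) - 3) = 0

Step 1. [5*((x + 5) - 3) = 0] leading coefficient 5: divide by 5 ⇒ div: (x + 5) - 3 = 0.
Step 2. [(x + 5) - 3 = 0] the outer -3 inverts by adding 3. So sub: x + 5 = 3.
Step 3. [x + 5 = 3] subtract 5: x sits inside (… + 5). So sub: x = -2.

Answer: x ∈ {-2}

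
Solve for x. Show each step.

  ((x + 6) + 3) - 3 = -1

Step 1. [((x + 6) + 3) - 3 = -1] the outer -3 inverts by adding 3 ⇒ sub: (x + 6) + 3 = 2.
Step 2. [(x + 6) + 3 = 2] 3 comes off first (subtract 3), so sub: x + 6 = -1.
Step 3. [x + 6 = -1] subtract 6: x sits inside (… + 6) ⇒ sub: x = -7.

Answer: x ∈ {-7}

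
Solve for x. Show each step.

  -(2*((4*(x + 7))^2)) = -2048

Step 1. [-(2*((4*(x + 7))^2)) = -2048] flip signs both sides. So neg: 2*((4*(x + 7))^2) = 2048.
Step 2. [2*((4*(x + 7))^2) = 2048] 2·(inner) — divide through by 2, so div: (4*(x + 7))^2 = 1024.
Step 3. [(4*(x + 7))^2 = 1024] √ both sides: 1024 ≥ 0 gives two branches, so sqrt: 4*(x + 7) = 32 or -32.
Step 4. [4*(x + 7) = 32 or -32] 4 out front; divide by 4 ⇒ div: x + 7 = 8 or -8.
Step 5. [x + 7 = 8 or -8] 7 comes off first (subtract 7), so sub: x = 1 or -15.

Answer: x ∈ {-15, 1}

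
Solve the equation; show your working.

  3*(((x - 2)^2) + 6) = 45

Step 1. [3*(((x - 2)^2) + 6) = 45] 3·(inner) — divide through by 3 ⇒ div: ((x - 2)^2) + 6 = 15.
Step 2. [((x - 2)^2) + 6 = 15] subtract 6: x sits inside (… + 6). So sub: (x - 2)^2 = 9.
Step 3. [(x - 2)^2 = 9] 9 ≥ 0, LHS is (·)² — take ±√ ⇒ sqrt: x - 2 = 3 or -3.
Step 4. [x - 2 = 3 or -3] 2 comes off first (add 2). So sub: x = 5 or -1.

Answer: x ∈ {-1, 5}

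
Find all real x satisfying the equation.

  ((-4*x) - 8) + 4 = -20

Step 1. [((-4*x) - 8) + 4 = -20] subtract 4: x sits inside (… + 4). So sub: (-4*x) - 8 = -24.
Step 2. [(-4*x) - 8 = -24] -4 | LHS and -4 | -24: pull -4 out. So factor: x + 2 = 6.
Step 3. [x + 2 = 6] 2 comes off first (subtract 2) ⇒ sub: x = 4.

Answer: x ∈ {4}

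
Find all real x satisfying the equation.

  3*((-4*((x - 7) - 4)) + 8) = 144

Step 1. [3*((-4*((x - 7) - 4)) + 8) = 144] leading coefficient 3: divide by 3. So div: (-4*((x - 7) - 4)) + 8 = 48.
Step 2. [(-4*((x - 7) - 4)) + 8 = 48] common factor -4 (LHS and 48) — divide through ⇒ factor: ((x - 7) - 4) - 2 = -12.
Step 3. [((x - 7) - 4) - 2 = -12] -2 is outermost — add 2 both sides ⇒ sub: (x - 7) - 4 = -10.
Step 4. [(x - 7) - 4 = -10] add 4: x sits inside (… - 4) ⇒ sub: x - 7 = -6.
Step 5. [x - 7 = -6] add 7: x sits inside (… - 7) ⇒ sub: x = 1.

Answer: x ∈ {1}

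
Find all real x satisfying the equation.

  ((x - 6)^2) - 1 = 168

Step 1. [((x - 6)^2) - 1 = 168] peel the -1: add 1 from each side, so sub: (x - 6)^2 = 169.
Step 2. [(x - 6)^2 = 169] 169 ≥ 0, LHS is (·)² — take ±√. So sqrt: x - 6 = 13 or -13.
Step 3. [x - 6 = 13 or -13] 6 comes off first (add 6) ⇒ sub: x = 19 or -7.

Answer: x ∈ {-7, 19}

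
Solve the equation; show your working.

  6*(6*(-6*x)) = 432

Step 1. [6*(6*(-6*x)) = 432] divide by the outer 6 ⇒ div: 6*(-6*x) = 72.
Step 2. [6*(-6*x) = 72] divide by the outer 6. So div: -6*x = 12.
Step 3. [-6*x = 12] LHS = -6·(…); ÷-6 both sides ⇒ div: x = -2.

Answer: x ∈ {-2}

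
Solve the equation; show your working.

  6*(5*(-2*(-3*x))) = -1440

Step 1. [6*(5*(-2*(-3*x))) = -1440] LHS = 6·(…); ÷6 both sides, so div: 5*(-2*(-3*x)) = -240.
Step 2. [5*(-2*(-3*x)) = -240] leading coefficient 5: divide by 5. So div: -2*(-3*x) = -48.
Step 3. [-2*(-3*x) = -48] leading coefficient -2: divide by -2, so div: -3*x = 24.
Step 4. [-3*x = 24] divide by the outer -3 ⇒ div: x = -8.

Answer: x ∈ {-8}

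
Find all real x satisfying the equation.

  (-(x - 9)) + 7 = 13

Step 1. [(-(x - 9)) + 7 = 13] +7 is outermost — subtract 7 both sides, so sub: -(x - 9) = 6.
Step 2. [-(x - 9) = 6] LHS negated; negate both sides. So neg: x - 9 = -6.
Step 3. [x - 9 = -6] add 9: x sits inside (… - 9), so sub: x = 3.

Answer: x ∈ {3}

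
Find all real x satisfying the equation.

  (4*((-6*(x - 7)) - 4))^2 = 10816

Step 1. [(4*((-6*(x - 7)) - 4))^2 = 10816] LHS squared, RHS 10816 ≥ 0: apply √ (±), so sqrt: 4*((-6*(x - 7)) - 4) = 104 or -104.
Step 2. [4*((-6*(x - 7)) - 4) = 104 or -104] divide by the outer 4, so div: (-6*(x - 7)) - 4 = 26 or -26.
Step 3. [(-6*(x - 7)) - 4 = 26 or -26] add 4: x sits inside (… - 4) ⇒ sub: -6*(x - 7) = 30 or -22.
Step 4. [-6*(x - 7) = 30 or -22] -6·(inner) — divide through by -6, so div: x - 7 = -5 or 11/3.
Step 5. [x - 7 = -5 or 11/3] the outer -7 inverts by adding 7, so sub: x = 2 or 32/3.

Answer: x ∈ {2, 32/3}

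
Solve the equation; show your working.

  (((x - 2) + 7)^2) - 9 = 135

Step 1. [(((x - 2) + 7)^2) - 9 = 135] 9 comes off first (add 9) ⇒ sub: ((x - 2) + 7)^2 = 144.
Step 2. [((x - 2) + 7)^2 = 144] 144 ≥ 0, LHS is (·)² — take ±√ ⇒ sqrt: (x - 2) + 7 = 12 or -12.
Step 3. [(x - 2) + 7 = 12 or -12] +7 is outermost — subtract 7 both sides. So sub: x - 2 = 5 or -19.
Step 4. [x - 2 = 5 or -19] add 2: x sits inside (… - 2) ⇒ sub: x = 7 or -17.

Answer: x ∈ {-17, 7}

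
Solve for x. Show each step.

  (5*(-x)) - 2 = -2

Step 1. [(5*(-x)) - 2 = -2] -2 is outermost — add 2 both sides, so sub: 5*(-x) = 0.
Step 2. [5*(-x) = 0] 5·(inner) — divide through by 5 ⇒ div: -x = 0.
Step 3. [-x = 0] leading − — multiply by −1. So neg: x = 0.

Answer: x ∈ {0}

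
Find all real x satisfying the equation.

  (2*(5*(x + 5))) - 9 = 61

Step 1. [(2*(5*(x + 5))) - 9 = 61] -9 is outermost — add 9 both sides, so sub: 2*(5*(x + 5)) = 70.
Step 2. [2*(5*(x + 5)) = 70] divide by the outer 2 ⇒ div: 5*(x + 5) = 35.
Step 3. [5*(x + 5) = 35] 5·(inner) — divide through by 5, so div: x + 5 = 7.
Step 4. [x + 5 = 7] subtract 5: x sits inside (… + 5). So sub: x = 2.

Answer: x ∈ {2}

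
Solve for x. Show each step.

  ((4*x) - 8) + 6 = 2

Step 1. [((4*x) - 8) + 6 = 2] 6 comes off first (subtract 6), so sub: (4*x) - 8 = -4.
Step 2. [(4*x) - 8 = -4] 4 | LHS and 4 | -4: pull 4 out ⇒ factor: x - 2 = -1.
Step 3. [x - 2 = -1] the outer -2 inverts by adding 2. So sub: x = 1.

Answer: x ∈ {1}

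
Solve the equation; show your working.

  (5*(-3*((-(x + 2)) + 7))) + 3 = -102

Step 1. [(5*(-3*((-(x + 2)) + 7))) + 3 = -102] subtract 3: x sits inside (… + 3). So sub: 5*(-3*((-(x + 2)) + 7)) = -105.
Step 2. [5*(-3*((-(x + 2)) + 7)) = -105] divide by the outer 5 ⇒ div: -3*((-(x + 2)) + 7) = -21.
Step 3. [-3*((-(x + 2)) + 7) = -21] LHS = -3·(…); ÷-3 both sides ⇒ div: (-(x + 2)) + 7 = 7.
Step 4. [(-(x + 2)) + 7 = 7] subtract 7: x sits inside (… + 7). So sub: -(x + 2) = 0.
Step 5. [-(x + 2) = 0] flip signs both sides ⇒ neg: x + 2 = 0.
Step 6. [x + 2 = 0] 2 comes off first (subtract 2). So sub: x = -2.

Answer: x ∈ {-2}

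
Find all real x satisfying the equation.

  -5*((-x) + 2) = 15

Step 1. [-5*((-x) + 2) = 15] -5 out front; divide by -5. So div: (-x) + 2 = -3.
Step 2. [(-x) + 2 = -3] peel the +2: subtract 2 from each side, so sub: -x = -5.
Step 3. [-x = -5] LHS negated; negate both sides, so neg: x = 5.

Answer: x ∈ {5}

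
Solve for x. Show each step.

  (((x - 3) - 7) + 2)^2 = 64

Step 1. [(((x - 3) - 7) + 2)^2 = 64] LHS squared, RHS 64 ≥ 0: apply √ (±) ⇒ sqrt: ((x - 3) - 7) + 2 = 8 or -8.
Step 2. [((x - 3) - 7) + 2 = 8 or -8] peel the +2: subtract 2 from each side. So sub: (x - 3) - 7 = 6 or -10.
Step 3. [(x - 3) - 7 = 6 or -10] add 7: x sits inside (… - 7) ⇒ sub: x - 3 = 13 or -3.
Step 4. [x - 3 = 13 or -3] -3 is outermost — add 3 both sides ⇒ sub: x = 16 or 0.

Answer: x ∈ {0, 16}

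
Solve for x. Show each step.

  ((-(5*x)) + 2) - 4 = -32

Step 1. [((-(5*x)) + 2) - 4 = -32] the outer -4 inverts by adding 4, so sub: (-(5*x)) + 2 = -28.
Step 2. [(-(5*x)) + 2 = -28] peel the +2: subtract 2 from each side, so sub: -(5*x) = -30.
Step 3. [-(5*x) = -30] flip signs both sides ⇒ neg: 5*x = 30.
Step 4. [5*x = 30] 5 out front; divide by 5 ⇒ div: x = 6.

Answer: x ∈ {6}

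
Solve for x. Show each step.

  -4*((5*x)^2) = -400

Step 1. [-4*((5*x)^2) = -400] -4 out front; divide by -4. So div: (5*x)^2 = 100.
Step 2. [(5*x)^2 = 100] 100 ≥ 0, LHS is (·)² — take ±√, so sqrt: 5*x = 10 or -10.
Step 3. [5*x = 10 or -10] LHS = 5·(…); ÷5 both sides, so div: x = 2 or -2.

Answer: x ∈ {-2, 2}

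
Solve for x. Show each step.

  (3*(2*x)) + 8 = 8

Step 1. [(3*(2*x)) + 8 = 8] peel the +8: subtract 8 from each side. So sub: 3*(2*x) = 0.
Step 2. [3*(2*x) = 0] 3·(inner) — divide through by 3 ⇒ div: 2*x = 0.
Step 3. [2*x = 0] LHS = 2·(…); ÷2 both sides, so div: x = 0.

Answer: x ∈ {0}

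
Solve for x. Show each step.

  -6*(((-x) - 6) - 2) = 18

Step 1. [-6*(((-x) - 6) - 2) = 18] divide by the outer -6, so div: ((-x) - 6) - 2 = -3.
Step 2. [((-x) - 6) - 2 = -3] add 2: x sits inside (… - 2), so sub: (-x) - 6 = -1.
Step 3. [(-x) - 6 = -1] -6 is outermost — add 6 both sides, so sub: -x = 5.
Step 4. [-x = 5] LHS negated; negate both sides ⇒ neg: x = -5.

Answer: x ∈ {-5}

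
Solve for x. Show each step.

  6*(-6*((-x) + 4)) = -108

Step 1. [6*(-6*((-x) + 4)) = -108] divide by the outer 6. So div: -6*((-x) + 4) = -18.
Step 2. [-6*((-x) + 4) = -18] LHS = -6·(…); ÷-6 both sides, so div: (-x) + 4 = 3.
Step 3. [(-x) + 4 = 3] subtract 4: x sits inside (… + 4), so sub: -x = -1.
Step 4. [-x = -1] flip signs both sides, so neg: x = 1.

Answer: x ∈ {1}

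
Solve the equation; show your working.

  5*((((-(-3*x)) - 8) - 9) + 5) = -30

Step 1. [5*((((-(-3*x)) - 8) - 9) + 5) = -30] 5·(inner) — divide through by 5, so div: (((-(-3*x)) - 8) - 9) + 5 = -6.
Step 2. [(((-(-3*x)) - 8) - 9) + 5 = -6] the outer +5 inverts by subtracting 5, so sub: ((-(-3*x)) - 8) - 9 = -11.
Step 3. [((-(-3*x)) - 8) - 9 = -11] add 9: x sits inside (… - 9) ⇒ sub: (-(-3*x)) - 8 = -2.
Step 4. [(-(-3*x)) - 8 = -2] peel the -8: add 8 from each side. So sub: -(-3*x) = 6.
Step 5. [-(-3*x) = 6] LHS negated; negate both sides. So neg: -3*x = -6.
Step 6. [-3*x = -6] -3·(inner) — divide through by -3 ⇒ div: x = 2.

Answer: x ∈ {2}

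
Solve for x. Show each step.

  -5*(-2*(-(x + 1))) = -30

Step 1. [-5*(-2*(-(x + 1))) = -30] leading coefficient -5: divide by -5. So div: -2*(-(x + 1)) = 6.
Step 2. [-2*(-(x + 1)) = 6] -2·(inner) — divide through by -2 ⇒ div: -(x + 1) = -3.
Step 3. [-(x + 1) = -3] leading − — multiply by −1 ⇒ neg: x + 1 = 3.
Step 4. [x + 1 = 3] peel the +1: subtract 1 from each side ⇒ sub: x = 2.

Answer: x ∈ {2}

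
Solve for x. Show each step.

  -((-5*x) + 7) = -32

Step 1. [-((-5*x) + 7) = -32] flip signs both sides, so neg: (-5*x) + 7 = 32.
Step 2. [(-5*x) + 7 = 32] peel the +7: subtract 7 from each side ⇒ sub: -5*x = 25.
Step 3. [-5*x = 25] divide by the outer -5 ⇒ div: x = -5.

Answer: x ∈ {-5}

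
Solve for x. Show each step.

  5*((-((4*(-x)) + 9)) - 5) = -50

Step 1. [5*((-((4*(-x)) + 9)) - 5) = -50] leading coefficient 5: divide by 5. So div: (-((4*(-x)) + 9)) - 5 = -10.
Step 2. [(-((4*(-x)) + 9)) - 5 = -10] add 5: x sits inside (… - 5) ⇒ sub: -((4*(-x)) + 9) = -5.
Step 3. [-((4*(-x)) + 9) = -5] leading − — multiply by −1 ⇒ neg: (4*(-x)) + 9 = 5.
Step 4. [(4*(-x)) + 9 = 5] +9 is outermost — subtract 9 both sides ⇒ sub: 4*(-x) = -4.
Step 5. [4*(-x) = -4] 4 out front; divide by 4. So div: -x = -1.
Step 6. [-x = -1] flip signs both sides. So neg: x = 1.

Answer: x ∈ {1}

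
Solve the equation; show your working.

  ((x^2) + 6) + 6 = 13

Step 1. [((x^2) + 6) + 6 = 13] +6 is outermost — subtract 6 both sides. So sub: (x^2) + 6 = 7.
Step 2. [(x^2) + 6 = 7] +6 is outermost — subtract 6 both sides, so sub: x^2 = 1.
Step 3. [x^2 = 1] √ both sides: 1 ≥ 0 gives two branches, so sqrt: x = 1 or -1.

Answer: x ∈ {-1, 1}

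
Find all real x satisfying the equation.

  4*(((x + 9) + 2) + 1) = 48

Step 1. [4*(((x + 9) + 2) + 1) = 48] leading coefficient 4: divide by 4, so div: ((x + 9) + 2) + 1 = 12.
Step 2. [((x + 9) + 2) + 1 = 12] 1 comes off first (subtract 1). So sub: (x + 9) + 2 = 11.
Step 3. [(x + 9) + 2 = 11] 2 comes off first (subtract 2) ⇒ sub: x + 9 = 9.
Step 4. [x + 9 = 9] 9 comes off first (subtract 9), so sub: x = 0.

Answer: x ∈ {0}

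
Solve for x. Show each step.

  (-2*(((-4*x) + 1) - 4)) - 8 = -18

Step 1. [(-2*(((-4*x) + 1) - 4)) - 8 = -18] 8 comes off first (add 8), so sub: -2*(((-4*x) + 1) - 4) = -10.
Step 2. [-2*(((-4*x) + 1) - 4) = -10] -2·(inner) — divide through by -2. So div: ((-4*x) + 1) - 4 = 5.
Step 3. [((-4*x) + 1) - 4 = 5] peel the -4: add 4 from each side, so sub: (-4*x) + 1 = 9.
Step 4. [(-4*x) + 1 = 9] +1 is outermost — subtract 1 both sides, so sub: -4*x = 8.
Step 5. [-4*x = 8] -4 out front; divide by -4. So div: x = -2.

Answer: x ∈ {-2}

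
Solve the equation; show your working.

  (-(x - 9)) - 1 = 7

Step 1. [(-(x - 9)) - 1 = 7] the outer -1 inverts by adding 1. So sub: -(x - 9) = 8.
Step 2. [-(x - 9) = 8] leading − — multiply by −1 ⇒ neg: x - 9 = -8.
Step 3. [x - 9 = -8] the outer -9 inverts by adding 9, so sub: x = 1.

Answer: x ∈ {1}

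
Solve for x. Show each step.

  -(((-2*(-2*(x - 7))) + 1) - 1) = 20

Step 1. [-(((-2*(-2*(x - 7))) + 1) - 1) = 20] LHS negated; negate both sides. So neg: ((-2*(-2*(x - 7))) + 1) - 1 = -20.
Step 2. [((-2*(-2*(x - 7))) + 1) - 1 = -20] add 1: x sits inside (… - 1), so sub: (-2*(-2*(x - 7))) + 1 = -19.
Step 3. [(-2*(-2*(x - 7))) + 1 = -19] peel the +1: subtract 1 from each side, so sub: -2*(-2*(x - 7)) = -20.
Step 4. [-2*(-2*(x - 7)) = -20] -2·(inner) — divide through by -2, so div: -2*(x - 7) = 10.
Step 5. [-2*(x - 7) = 10] -2·(inner) — divide through by -2 ⇒ div: x - 7 = -5.
Step 6. [x - 7 = -5] add 7: x sits inside (… - 7). So sub: x = 2.

Answer: x ∈ {2}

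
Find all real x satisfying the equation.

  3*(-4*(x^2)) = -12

Step 1. [3*(-4*(x^2)) = -12] LHS = 3·(…); ÷3 both sides, so div: -4*(x^2) = -4.
Step 2. [-4*(x^2) = -4] LHS = -4·(…); ÷-4 both sides ⇒ div: x^2 = 1.
Step 3. [x^2 = 1] √ both sides: 1 ≥ 0 gives two branches. So sqrt: x = 1 or -1.

Answer: x ∈ {-1, 1}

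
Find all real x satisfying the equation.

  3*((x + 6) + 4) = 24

Step 1. [3*((x + 6) + 4) = 24] LHS = 3·(…); ÷3 both sides ⇒ div: (x + 6) + 4 = 8.
Step 2. [(x + 6) + 4 = 8] peel the +4: subtract 4 from each side. So sub: x + 6 = 4.
Step 3. [x + 6 = 4] subtract 6: x sits inside (… + 6), so sub: x = -2.

Answer: x ∈ {-2}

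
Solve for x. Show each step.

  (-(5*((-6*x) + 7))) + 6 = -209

Step 1. [(-(5*((-6*x) + 7))) + 6 = -209] peel the +6: subtract 6 from each side, so sub: -(5*((-6*x) + 7)) = -215.
Step 2. [-(5*((-6*x) + 7)) = -215] leading − — multiply by −1. So neg: 5*((-6*x) + 7) = 215.
Step 3. [5*((-6*x) + 7) = 215] divide by the outer 5, so div: (-6*x) + 7 = 43.
Step 4. [(-6*x) + 7 = 43] the outer +7 inverts by subtracting 7 ⇒ sub: -6*x = 36.
Step 5. [-6*x = 36] -6·(inner) — divide through by -6 ⇒ div: x = -6.

Answer: x ∈ {-6}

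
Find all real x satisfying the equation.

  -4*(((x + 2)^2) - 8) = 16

Step 1. [-4*(((x + 2)^2) - 8) = 16] divide by the outer -4 ⇒ div: ((x + 2)^2) - 8 = -4.
Step 2. [((x + 2)^2) - 8 = -4] the outer -8 inverts by adding 8, so sub: (x + 2)^2 = 4.
Step 3. [(x + 2)^2 = 4] √ both sides: 4 ≥ 0 gives two branches ⇒ sqrt: x + 2 = 2 or -2.
Step 4. [x + 2 = 2 or -2] 2 comes off first (subtract 2). So sub: x = 0 or -4.

Answer: x ∈ {-4, 0}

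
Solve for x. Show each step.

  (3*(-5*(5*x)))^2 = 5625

Step 1. [(3*(-5*(5*x)))^2 = 5625] 5625 ≥ 0, LHS is (·)² — take ±√, so sqrt: 3*(-5*(5*x)) = 75 or -75.
Step 2. [3*(-5*(5*x)) = 75 or -75] divide by the outer 3. So div: -5*(5*x) = 25 or -25.
Step 3. [-5*(5*x) = 25 or -25] divide by the outer -5 ⇒ div: 5*x = -5 or 5.
Step 4. [5*x = -5 or 5] 5·(inner) — divide through by 5 ⇒ div: x = -1 or 1.

Answer: x ∈ {-1, 1}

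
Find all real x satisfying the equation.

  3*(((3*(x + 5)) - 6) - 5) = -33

Step 1. [3*(((3*(x + 5)) - 6) - 5) = -33] 3 out front; divide by 3 ⇒ div: ((3*(x + 5)) - 6) - 5 = -11.
Step 2. [((3*(x + 5)) - 6) - 5 = -11] peel the -5: add 5 from each side. So sub: (3*(x + 5)) - 6 = -6.
Step 3. [(3*(x + 5)) - 6 = -6] common factor 3 (LHS and -6) — divide through. So factor: (x + 5) - 2 = -2.
Step 4. [(x + 5) - 2 = -2] peel the -2: add 2 from each side, so sub: x + 5 = 0.
Step 5. [x + 5 = 0] peel the +5: subtract 5 from each side, so sub: x = -5.

Answer: x ∈ {-5}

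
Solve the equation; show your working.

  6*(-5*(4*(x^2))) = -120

Step 1. [6*(-5*(4*(x^2))) = -120] divide by the outer 6, so div: -5*(4*(x^2)) = -20.
Step 2. [-5*(4*(x^2)) = -20] divide by the outer -5. So div: 4*(x^2) = 4.
Step 3. [4*(x^2) = 4] 4 out front; divide by 4. So div: x^2 = 1.
Step 4. [x^2 = 1] √ both sides: 1 ≥ 0 gives two branches, so sqrt: x = 1 or -1.

Answer: x ∈ {-1, 1}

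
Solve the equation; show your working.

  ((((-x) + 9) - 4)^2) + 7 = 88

Step 1. [((((-x) + 9) - 4)^2) + 7 = 88] peel the +7: subtract 7 from each side ⇒ sub: (((-x) + 9) - 4)^2 = 81.
Step 2. [(((-x) + 9) - 4)^2 = 81] LHS squared, RHS 81 ≥ 0: apply √ (±), so sqrt: ((-x) + 9) - 4 = 9 or -9.
Step 3. [((-x) + 9) - 4 = 9 or -9] 4 comes off first (add 4) ⇒ sub: (-x) + 9 = 13 or -5.
Step 4. [(-x) + 9 = 13 or -5] 9 comes off first (subtract 9), so sub: -x = 4 or -14.
Step 5. [-x = 4 or -14] flip signs both sides. So neg: x = -4 or 14.

Answer: x ∈ {-4, 14}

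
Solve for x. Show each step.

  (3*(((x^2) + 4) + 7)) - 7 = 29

Step 1. [(3*(((x^2) + 4) + 7)) - 7 = 29] -7 is outermost — add 7 both sides, so sub: 3*(((x^2) + 4) + 7) = 36.
Step 2. [3*(((x^2) + 4) + 7) = 36] 3·(inner) — divide through by 3 ⇒ div: ((x^2) + 4) + 7 = 12.
Step 3. [((x^2) + 4) + 7 = 12] +7 is outermost — subtract 7 both sides, so sub: (x^2) + 4 = 5.
Step 4. [(x^2) + 4 = 5] the outer +4 inverts by subtracting 4. So sub: x^2 = 1.
Step 5. [x^2 = 1] √ both sides: 1 ≥ 0 gives two branches. So sqrt: x = 1 or -1.

Answer: x ∈ {-1, 1}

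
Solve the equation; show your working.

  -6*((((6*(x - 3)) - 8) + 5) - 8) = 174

Step 1. [-6*((((6*(x - 3)) - 8) + 5) - 8) = 174] leading coefficient -6: divide by -6 ⇒ div: (((6*(x - 3)) - 8) + 5) - 8 = -29.
Step 2. [(((6*(x - 3)) - 8) + 5) - 8 = -29] add 8: x sits inside (… - 8) ⇒ sub: ((6*(x - 3)) - 8) + 5 = -21.
Step 3. [((6*(x - 3)) - 8) + 5 = -21] +5 is outermost — subtract 5 both sides, so sub: (6*(x - 3)) - 8 = -26.
Step 4. [(6*(x - 3)) - 8 = -26] -8 is outermost — add 8 both sides ⇒ sub: 6*(x - 3) = -18.
Step 5. [6*(x - 3) = -18] LHS = 6·(…); ÷6 both sides ⇒ div: x - 3 = -3.
Step 6. [x - 3 = -3] peel the -3: add 3 from each side. So sub: x = 0.

Answer: x ∈ {0}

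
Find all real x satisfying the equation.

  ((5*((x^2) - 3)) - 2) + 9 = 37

Step 1. [((5*((x^2) - 3)) - 2) + 9 = 37] subtract 9: x sits inside (… + 9) ⇒ sub: (5*((x^2) - 3)) - 2 = 28.
Step 2. [(5*((x^2) - 3)) - 2 = 28] add 2: x sits inside (… - 2). So sub: 5*((x^2) - 3) = 30.
Step 3. [5*((x^2) - 3) = 30] 5 out front; divide by 5 ⇒ div: (x^2) - 3 = 6.
Step 4. [(x^2) - 3 = 6] -3 is outermost — add 3 both sides, so sub: x^2 = 9.
Step 5. [x^2 = 9] LHS squared, RHS 9 ≥ 0: apply √ (±) ⇒ sqrt: x = 3 or -3.

Answer: x ∈ {-3, 3}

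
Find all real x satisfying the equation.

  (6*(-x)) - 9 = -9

Step 1. [(6*(-x)) - 9 = -9] -9 is outermost — add 9 both sides. So sub: 6*(-x) = 0.
Step 2. [6*(-x) = 0] 6 out front; divide by 6. So div: -x = 0.
Step 3. [-x = 0] leading − — multiply by −1, so neg: x = 0.

Answer: x ∈ {0}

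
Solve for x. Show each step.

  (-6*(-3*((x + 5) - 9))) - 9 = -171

Step 1. [(-6*(-3*((x + 5) - 9))) - 9 = -171] 9 comes off first (add 9), so sub: -6*(-3*((x + 5) - 9)) = -162.
Step 2. [-6*(-3*((x + 5) - 9)) = -162] -6·(inner) — divide through by -6, so div: -3*((x + 5) - 9) = 27.
Step 3. [-3*((x + 5) - 9) = 27] -3·(inner) — divide through by -3. So div: (x + 5) - 9 = -9.
Step 4. [(x + 5) - 9 = -9] 9 comes off first (add 9) ⇒ sub: x + 5 = 0.
Step 5. [x + 5 = 0] peel the +5: subtract 5 from each side. So sub: x = -5.

Answer: x ∈ {-5}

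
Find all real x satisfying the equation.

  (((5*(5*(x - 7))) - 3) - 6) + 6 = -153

Step 1. [(((5*(5*(x - 7))) - 3) - 6) + 6 = -153] subtract 6: x sits inside (… + 6), so sub: ((5*(5*(x - 7))) - 3) - 6 = -159.
Step 2. [((5*(5*(x - 7))) - 3) - 6 = -159] 6 comes off first (add 6) ⇒ sub: (5*(5*(x - 7))) - 3 = -153.
Step 3. [(5*(5*(x - 7))) - 3 = -153] 3 comes off first (add 3). So sub: 5*(5*(x - 7)) = -150.
Step 4. [5*(5*(x - 7)) = -150] divide by the outer 5 ⇒ div: 5*(x - 7) = -30.
Step 5. [5*(x - 7) = -30] divide by the outer 5. So div: x - 7 = -6.
Step 6. [x - 7 = -6] add 7: x sits inside (… - 7), so sub: x = 1.

Answer: x ∈ {1}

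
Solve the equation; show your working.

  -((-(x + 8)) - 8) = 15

Step 1. [-((-(x + 8)) - 8) = 15] leading − — multiply by −1. So neg: (-(x + 8)) - 8 = -15.
Step 2. [(-(x + 8)) - 8 = -15] the outer -8 inverts by adding 8 ⇒ sub: -(x + 8) = -7.
Step 3. [-(x + 8) = -7] leading − — multiply by −1. So neg: x + 8 = 7.
Step 4. [x + 8 = 7] subtract 8: x sits inside (… + 8), so sub: x = -1.

Answer: x ∈ {-1}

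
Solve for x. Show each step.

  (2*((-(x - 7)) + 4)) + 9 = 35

Step 1. [(2*((-(x - 7)) + 4)) + 9 = 35] the outer +9 inverts by subtracting 9 ⇒ sub: 2*((-(x - 7)) + 4) = 26.
Step 2. [2*((-(x - 7)) + 4) = 26] 2·(inner) — divide through by 2 ⇒ div: (-(x - 7)) + 4 = 13.
Step 3. [(-(x - 7)) + 4 = 13] +4 is outermost — subtract 4 both sides, so sub: -(x - 7) = 9.
Step 4. [-(x - 7) = 9] LHS negated; negate both sides ⇒ neg: x - 7 = -9.
Step 5. [x - 7 = -9] -7 is outermost — add 7 both sides. So sub: x = -2.

Answer: x ∈ {-2}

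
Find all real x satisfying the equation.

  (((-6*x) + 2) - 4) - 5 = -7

Step 1. [(((-6*x) + 2) - 4) - 5 = -7] 5 comes off first (add 5). So sub: ((-6*x) + 2) - 4 = -2.
Step 2. [((-6*x) + 2) - 4 = -2] 4 comes off first (add 4) ⇒ sub: (-6*x) + 2 = 2.
Step 3. [(-6*x) + 2 = 2] +2 is outermost — subtract 2 both sides ⇒ sub: -6*x = 0.
Step 4. [-6*x = 0] divide by the outer -6 ⇒ div: x = 0.

Answer: x ∈ {0}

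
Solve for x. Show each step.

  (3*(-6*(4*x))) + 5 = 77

Step 1. [(3*(-6*(4*x))) + 5 = 77] subtract 5: x sits inside (… + 5). So sub: 3*(-6*(4*x)) = 72.
Step 2. [3*(-6*(4*x)) = 72] 3 out front; divide by 3, so div: -6*(4*x) = 24.
Step 3. [-6*(4*x) = 24] -6 out front; divide by -6, so div: 4*x = -4.
Step 4. [4*x = -4] LHS = 4·(…); ÷4 both sides. So div: x = -1.

Answer: x ∈ {-1}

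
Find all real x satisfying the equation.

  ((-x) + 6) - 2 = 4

Step 1. [((-x) + 6) - 2 = 4] the outer -2 inverts by adding 2. So sub: (-x) + 6 = 6.
Step 2. [(-x) + 6 = 6] the outer +6 inverts by subtracting 6 ⇒ sub: -x = 0.
Step 3. [-x = 0] leading − — multiply by −1, so neg: x = 0.

Answer: x ∈ {0}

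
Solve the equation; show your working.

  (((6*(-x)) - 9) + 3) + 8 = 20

Step 1. [(((6*(-x)) - 9) + 3) + 8 = 20] peel the +8: subtract 8 from each side. So sub: ((6*(-x)) - 9) + 3 = 12.
Step 2. [((6*(-x)) - 9) + 3 = 12] subtract 3: x sits inside (… + 3) ⇒ sub: (6*(-x)) - 9 = 9.
Step 3. [(6*(-x)) - 9 = 9] 9 comes off first (add 9). So sub: 6*(-x) = 18.
Step 4. [6*(-x) = 18] LHS = 6·(…); ÷6 both sides. So div: -x = 3.
Step 5. [-x = 3] flip signs both sides. So neg: x = -3.

Answer: x ∈ {-3}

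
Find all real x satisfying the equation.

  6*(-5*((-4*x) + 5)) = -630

Step 1. [6*(-5*((-4*x) + 5)) = -630] divide by the outer 6. So div: -5*((-4*x) + 5) = -105.
Step 2. [-5*((-4*x) + 5) = -105] LHS = -5·(…); ÷-5 both sides, so div: (-4*x) + 5 = 21.
Step 3. [(-4*x) + 5 = 21] 5 comes off first (subtract 5) ⇒ sub: -4*x = 16.
Step 4. [-4*x = 16] leading coefficient -4: divide by -4, so div: x = -4.

Answer: x ∈ {-4}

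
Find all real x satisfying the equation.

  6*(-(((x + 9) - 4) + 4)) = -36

Step 1. [6*(-(((x + 9) - 4) + 4)) = -36] divide by the outer 6. So div: -(((x + 9) - 4) + 4) = -6.
Step 2. [-(((x + 9) - 4) + 4) = -6] flip signs both sides ⇒ neg: ((x + 9) - 4) + 4 = 6.
Step 3. [((x + 9) - 4) + 4 = 6] subtract 4: x sits inside (… + 4), so sub: (x + 9) - 4 = 2.
Step 4. [(x + 9) - 4 = 2] peel the -4: add 4 from each side ⇒ sub: x + 9 = 6.
Step 5. [x + 9 = 6] the outer +9 inverts by subtracting 9, so sub: x = -3.

Answer: x ∈ {-3}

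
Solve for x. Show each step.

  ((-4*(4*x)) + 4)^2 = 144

Step 1. [((-4*(4*x)) + 4)^2 = 144] 144 ≥ 0, LHS is (·)² — take ±√ ⇒ sqrt: (-4*(4*x)) + 4 = 12 or -12.
Step 2. [(-4*(4*x)) + 4 = 12 or -12] -4 | LHS and -4 | 12 or -12: pull -4 out ⇒ factor: (4*x) - 1 = -3 or 3.
Step 3. [(4*x) - 1 = -3 or 3] the outer -1 inverts by adding 1 ⇒ sub: 4*x = -2 or 4.
Step 4. [4*x = -2 or 4] divide by the outer 4. So div: x = -1/2 or 1.

Answer: x ∈ {-1/2, 1}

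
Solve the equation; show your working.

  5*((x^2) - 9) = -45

Step 1. [5*((x^2) - 9) = -45] 5·(inner) — divide through by 5. So div: (x^2) - 9 = -9.
Step 2. [(x^2) - 9 = -9] 9 comes off first (add 9) ⇒ sub: x^2 = 0.
Step 3. [x^2 = 0] LHS squared, RHS 0 ≥ 0: apply √ (±), so sqrt: x = 0.

Answer: x ∈ {0}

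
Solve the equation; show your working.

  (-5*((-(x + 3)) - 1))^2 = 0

Step 1. [(-5*((-(x + 3)) - 1))^2 = 0] √ both sides: 0 ≥ 0 gives two branches. So sqrt: -5*((-(x + 3)) - 1) = 0.
Step 2. [-5*((-(x + 3)) - 1) = 0] LHS = -5·(…); ÷-5 both sides ⇒ div: (-(x + 3)) - 1 = 0.
Step 3. [(-(x + 3)) - 1 = 0] -1 is outermost — add 1 both sides, so sub: -(x + 3) = 1.
Step 4. [-(x + 3) = 1] leading − — multiply by −1. So neg: x + 3 = -1.
Step 5. [x + 3 = -1] the outer +3 inverts by subtracting 3, so sub: x = -4.

Answer: x ∈ {-4}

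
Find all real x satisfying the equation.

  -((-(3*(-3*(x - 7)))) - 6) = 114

Step 1. [-((-(3*(-3*(x - 7)))) - 6) = 114] leading − — multiply by −1, so neg: (-(3*(-3*(x - 7)))) - 6 = -114.
Step 2. [(-(3*(-3*(x - 7)))) - 6 = -114] -6 is outermost — add 6 both sides ⇒ sub: -(3*(-3*(x - 7))) = -108.
Step 3. [-(3*(-3*(x - 7))) = -108] leading − — multiply by −1, so neg: 3*(-3*(x - 7)) = 108.
Step 4. [3*(-3*(x - 7)) = 108] LHS = 3·(…); ÷3 both sides ⇒ div: -3*(x - 7) = 36.
Step 5. [-3*(x - 7) = 36] -3 out front; divide by -3. So div: x - 7 = -12.
Step 6. [x - 7 = -12] the outer -7 inverts by adding 7, so sub: x = -5.

Answer: x ∈ {-5}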